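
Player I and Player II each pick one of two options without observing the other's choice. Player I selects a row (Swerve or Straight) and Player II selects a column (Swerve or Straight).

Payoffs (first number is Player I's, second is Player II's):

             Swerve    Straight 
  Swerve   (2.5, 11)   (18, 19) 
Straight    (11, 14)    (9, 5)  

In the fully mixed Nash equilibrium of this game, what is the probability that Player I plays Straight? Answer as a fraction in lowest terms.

Let p be the probability that Player I plays Swerve. In a completely mixed equilibrium, Player II must be indifferent between Swerve and Straight.
Player II's expected payoff from Swerve is 11p + 14(1−p); from Straight it is 19p + 5(1−p).
Setting these equal: −3p + 14 = 14p + 5, so p = 9/17.
Therefore Player I plays Straight with probability 1 − 9/17 = 8/17.

8/17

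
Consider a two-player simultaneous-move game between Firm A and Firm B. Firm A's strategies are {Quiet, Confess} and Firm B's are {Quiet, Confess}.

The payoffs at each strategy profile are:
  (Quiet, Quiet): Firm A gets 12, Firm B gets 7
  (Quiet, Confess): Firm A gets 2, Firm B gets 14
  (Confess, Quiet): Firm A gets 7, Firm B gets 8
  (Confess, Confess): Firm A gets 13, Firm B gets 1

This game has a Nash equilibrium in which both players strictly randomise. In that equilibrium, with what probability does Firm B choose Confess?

5/16

Let q be the probability that Firm B plays Quiet. In a completely mixed equilibrium, Firm A must be indifferent between Quiet and Confess.
Firm A's expected payoff from Quiet is 12q + 2(1−q); from Confess it is 7q + 13(1−q).
Setting these equal: 10q + 2 = −6q + 13, so q = 11/16.
Therefore Firm B plays Confess with probability 1 − 11/16 = 5/16.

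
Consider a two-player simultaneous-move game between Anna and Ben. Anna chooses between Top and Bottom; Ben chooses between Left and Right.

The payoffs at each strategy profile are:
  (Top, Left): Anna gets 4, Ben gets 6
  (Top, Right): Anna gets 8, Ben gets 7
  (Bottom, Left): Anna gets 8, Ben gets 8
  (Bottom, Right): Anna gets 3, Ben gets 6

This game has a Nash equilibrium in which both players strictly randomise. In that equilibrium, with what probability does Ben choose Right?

Let q be the probability that Ben plays Left. In a completely mixed equilibrium, Anna must be indifferent between Top and Bottom.
Anna's expected payoff from Top is 4q + 8(1−q); from Bottom it is 8q + 3(1−q).
Setting these equal: −4q + 8 = 5q + 3, so q = 5/9.
Therefore Ben plays Right with probability 1 − 5/9 = 4/9.

4/9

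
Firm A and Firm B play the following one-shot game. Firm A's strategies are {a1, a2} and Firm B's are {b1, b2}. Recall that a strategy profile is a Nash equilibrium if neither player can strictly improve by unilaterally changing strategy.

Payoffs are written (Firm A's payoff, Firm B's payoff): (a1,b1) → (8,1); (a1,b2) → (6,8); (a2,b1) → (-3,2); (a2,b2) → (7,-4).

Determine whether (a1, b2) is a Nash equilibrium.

At (a1, b2), Firm A earns 6; switching to a2 would give 7, so Firm A would deviate.
Firm B earns 8; switching to b1 would give 1, so Firm B has no profitable deviation.
Since at least one player can profitably deviate, this is not a Nash equilibrium.

No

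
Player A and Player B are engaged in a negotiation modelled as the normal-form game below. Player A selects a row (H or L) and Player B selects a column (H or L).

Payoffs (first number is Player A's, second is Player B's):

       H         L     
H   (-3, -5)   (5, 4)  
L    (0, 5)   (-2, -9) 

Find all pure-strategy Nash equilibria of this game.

(H, L) and (L, H)

(H, H): Player A prefers L (0 > -3); Player B prefers L (4 > -5) — not an equilibrium.
(H, L): Player A gets 5 ≥ -2 from L, and Player B gets 4 ≥ -5 from H — Nash equilibrium.
(L, H): Player A gets 0 ≥ -3 from H, and Player B gets 5 ≥ -9 from L — Nash equilibrium.
(L, L): Player A prefers H (5 > -2); Player B prefers H (5 > -9) — not an equilibrium.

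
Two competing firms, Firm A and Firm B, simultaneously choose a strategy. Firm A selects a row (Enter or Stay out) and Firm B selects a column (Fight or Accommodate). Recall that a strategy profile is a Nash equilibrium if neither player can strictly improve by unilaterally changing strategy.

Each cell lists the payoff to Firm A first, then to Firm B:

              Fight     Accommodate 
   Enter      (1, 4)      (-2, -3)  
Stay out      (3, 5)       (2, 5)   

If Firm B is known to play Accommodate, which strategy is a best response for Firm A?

Against Accommodate, Firm A earns -2 from Enter and 2 from Stay out.
So Stay out is the best response.

Stay out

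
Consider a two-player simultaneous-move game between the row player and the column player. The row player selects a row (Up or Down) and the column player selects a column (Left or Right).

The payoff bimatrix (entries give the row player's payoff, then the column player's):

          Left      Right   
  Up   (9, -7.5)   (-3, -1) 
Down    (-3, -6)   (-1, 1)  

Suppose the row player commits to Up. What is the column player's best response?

Against Up, the column player earns -7.5 from Left and -1 from Right.
So Right is the best response.

Right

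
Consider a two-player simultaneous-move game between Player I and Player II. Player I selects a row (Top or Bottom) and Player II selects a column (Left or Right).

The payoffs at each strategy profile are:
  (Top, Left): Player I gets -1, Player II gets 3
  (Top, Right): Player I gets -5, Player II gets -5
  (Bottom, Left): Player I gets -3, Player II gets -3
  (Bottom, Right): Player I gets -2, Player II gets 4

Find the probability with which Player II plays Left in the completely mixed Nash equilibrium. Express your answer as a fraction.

Let q be the probability that Player II plays Left. In a completely mixed equilibrium, Player I must be indifferent between Top and Bottom.
Player I's expected payoff from Top is −q − 5(1−q); from Bottom it is −3q − 2(1−q).
Setting these equal: 4q − 5 = −q − 2, so q = 3/5.

3/5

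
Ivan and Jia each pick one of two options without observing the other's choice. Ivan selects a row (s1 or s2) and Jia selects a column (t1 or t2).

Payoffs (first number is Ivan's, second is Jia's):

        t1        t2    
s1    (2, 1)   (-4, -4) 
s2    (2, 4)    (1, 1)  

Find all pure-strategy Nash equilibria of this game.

(s1, t1) and (s2, t1)

(s1, t1): Ivan gets 2 ≥ 2 from s2, and Jia gets 1 ≥ -4 from t2 — Nash equilibrium.
(s1, t2): Ivan prefers s2 (1 > -4); Jia prefers t1 (1 > -4) — not an equilibrium.
(s2, t1): Ivan gets 2 ≥ 2 from s1, and Jia gets 4 ≥ 1 from t2 — Nash equilibrium.
(s2, t2): Jia prefers t1 (4 > 1) — not an equilibrium.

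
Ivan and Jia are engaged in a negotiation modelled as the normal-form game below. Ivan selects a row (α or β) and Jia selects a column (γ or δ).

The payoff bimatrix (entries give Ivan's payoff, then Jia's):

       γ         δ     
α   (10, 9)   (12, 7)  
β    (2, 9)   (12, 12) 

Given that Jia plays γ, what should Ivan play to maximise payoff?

Against γ, Ivan earns 10 from α and 2 from β.
So α is the best response.

α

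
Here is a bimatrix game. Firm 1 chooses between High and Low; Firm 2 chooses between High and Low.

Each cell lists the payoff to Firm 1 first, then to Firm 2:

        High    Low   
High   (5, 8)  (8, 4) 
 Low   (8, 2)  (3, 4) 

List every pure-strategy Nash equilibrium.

none

(High, High): Firm 1 prefers Low (8 > 5) — not an equilibrium.
(High, Low): Firm 2 prefers High (8 > 4) — not an equilibrium.
(Low, High): Firm 2 prefers Low (4 > 2) — not an equilibrium.
(Low, Low): Firm 1 prefers High (8 > 3) — not an equilibrium.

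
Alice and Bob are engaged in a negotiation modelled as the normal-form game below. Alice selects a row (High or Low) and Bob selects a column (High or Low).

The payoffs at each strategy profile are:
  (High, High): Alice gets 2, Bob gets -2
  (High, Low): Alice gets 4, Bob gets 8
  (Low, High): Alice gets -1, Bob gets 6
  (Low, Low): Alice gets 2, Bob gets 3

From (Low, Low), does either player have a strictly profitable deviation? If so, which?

Both

Alice at (Low, Low) earns 2; deviating to High yields 4 — a strict improvement.
Bob earns 3; deviating to High yields 6 — a strict improvement.
Both Alice and Bob have strictly profitable deviations.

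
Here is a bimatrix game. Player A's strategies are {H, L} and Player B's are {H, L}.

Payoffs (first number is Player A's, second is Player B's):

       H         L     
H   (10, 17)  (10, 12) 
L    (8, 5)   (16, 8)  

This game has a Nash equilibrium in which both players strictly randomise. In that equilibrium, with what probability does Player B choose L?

1/4

Let y be the probability that Player B plays H. In a completely mixed equilibrium, Player A must be indifferent between H and L.
Player A's expected payoff from H is 10y + 10(1−y); from L it is 8y + 16(1−y).
Setting these equal: 10 = −8y + 16, so y = 3/4.
Therefore Player B plays L with probability 1 − 3/4 = 1/4.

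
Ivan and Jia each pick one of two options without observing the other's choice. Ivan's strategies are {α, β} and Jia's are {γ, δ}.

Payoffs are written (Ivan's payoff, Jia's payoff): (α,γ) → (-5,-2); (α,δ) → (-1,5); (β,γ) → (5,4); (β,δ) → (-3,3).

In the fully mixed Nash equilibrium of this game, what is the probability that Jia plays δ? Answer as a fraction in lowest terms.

Let y be the probability that Jia plays γ. In a completely mixed equilibrium, Ivan must be indifferent between α and β.
Ivan's expected payoff from α is −5y − (1−y); from β it is 5y − 3(1−y).
Setting these equal: −4y − 1 = 8y − 3, so y = 1/6.
Therefore Jia plays δ with probability 1 − 1/6 = 5/6.

5/6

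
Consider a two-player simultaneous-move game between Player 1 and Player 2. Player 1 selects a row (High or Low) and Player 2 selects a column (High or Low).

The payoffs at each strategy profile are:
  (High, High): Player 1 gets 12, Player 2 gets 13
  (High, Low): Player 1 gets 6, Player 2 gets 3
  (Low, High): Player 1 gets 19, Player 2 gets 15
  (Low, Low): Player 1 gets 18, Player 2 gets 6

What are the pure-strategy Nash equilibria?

(High, High): Player 1 prefers Low (19 > 12) — not an equilibrium.
(High, Low): Player 1 prefers Low (18 > 6); Player 2 prefers High (13 > 3) — not an equilibrium.
(Low, High): Player 1 gets 19 ≥ 12 from High, and Player 2 gets 15 ≥ 6 from Low — Nash equilibrium.
(Low, Low): Player 2 prefers High (15 > 6) — not an equilibrium.

(Low, High)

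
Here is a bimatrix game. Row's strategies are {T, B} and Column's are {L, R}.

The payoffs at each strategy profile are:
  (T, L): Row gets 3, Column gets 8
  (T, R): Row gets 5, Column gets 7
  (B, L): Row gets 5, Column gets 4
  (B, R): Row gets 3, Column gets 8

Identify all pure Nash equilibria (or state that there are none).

none

(T, L): Row prefers B (5 > 3) — not an equilibrium.
(T, R): Column prefers L (8 > 7) — not an equilibrium.
(B, L): Column prefers R (8 > 4) — not an equilibrium.
(B, R): Row prefers T (5 > 3) — not an equilibrium.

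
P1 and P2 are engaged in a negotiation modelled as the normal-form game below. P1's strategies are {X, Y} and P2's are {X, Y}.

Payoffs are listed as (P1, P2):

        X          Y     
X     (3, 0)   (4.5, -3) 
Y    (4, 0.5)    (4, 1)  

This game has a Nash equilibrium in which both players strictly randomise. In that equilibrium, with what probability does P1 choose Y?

Let x be the probability that P1 plays X. In a completely mixed equilibrium, P2 must be indifferent between X and Y.
P2's expected payoff from X is 0.5(1−x); from Y it is −3x + (1−x).
Setting these equal: −0.5x + 0.5 = −4x + 1, so x = 1/7.
Therefore P1 plays Y with probability 1 − 1/7 = 6/7.

6/7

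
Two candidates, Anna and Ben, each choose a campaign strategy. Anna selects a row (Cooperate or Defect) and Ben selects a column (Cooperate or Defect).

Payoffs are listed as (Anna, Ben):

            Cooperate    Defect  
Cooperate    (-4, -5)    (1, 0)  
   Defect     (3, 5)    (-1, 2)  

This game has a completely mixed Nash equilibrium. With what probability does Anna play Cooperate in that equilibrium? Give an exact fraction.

Let x be the probability that Anna plays Cooperate. In a completely mixed equilibrium, Ben must be indifferent between Cooperate and Defect.
Ben's expected payoff from Cooperate is −5x + 5(1−x); from Defect it is 2(1−x).
Setting these equal: −10x + 5 = −2x + 2, so x = 3/8.

3/8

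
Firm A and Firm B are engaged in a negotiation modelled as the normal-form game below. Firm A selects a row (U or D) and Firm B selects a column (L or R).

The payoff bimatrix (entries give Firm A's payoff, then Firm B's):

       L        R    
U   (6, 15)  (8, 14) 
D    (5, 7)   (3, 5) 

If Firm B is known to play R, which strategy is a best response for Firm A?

Against R, Firm A earns 8 from U and 3 from D.
So U is the best response.

U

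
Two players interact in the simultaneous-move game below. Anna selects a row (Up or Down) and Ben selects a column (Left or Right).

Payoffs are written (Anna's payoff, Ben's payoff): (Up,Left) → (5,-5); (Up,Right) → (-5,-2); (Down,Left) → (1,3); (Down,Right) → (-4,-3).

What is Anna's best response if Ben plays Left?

Up

Against Left, Anna earns 5 from Up and 1 from Down.
So Up is the best response.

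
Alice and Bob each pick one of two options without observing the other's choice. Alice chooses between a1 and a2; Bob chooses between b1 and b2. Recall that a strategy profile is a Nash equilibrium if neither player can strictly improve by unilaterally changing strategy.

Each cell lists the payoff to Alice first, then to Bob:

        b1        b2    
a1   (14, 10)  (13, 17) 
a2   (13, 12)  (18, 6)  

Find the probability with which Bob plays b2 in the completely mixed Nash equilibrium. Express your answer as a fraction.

1/6

Let y be the probability that Bob plays b1. In a completely mixed equilibrium, Alice must be indifferent between a1 and a2.
Alice's expected payoff from a1 is 14y + 13(1−y); from a2 it is 13y + 18(1−y).
Setting these equal: y + 13 = −5y + 18, so y = 5/6.
Therefore Bob plays b2 with probability 1 − 5/6 = 1/6.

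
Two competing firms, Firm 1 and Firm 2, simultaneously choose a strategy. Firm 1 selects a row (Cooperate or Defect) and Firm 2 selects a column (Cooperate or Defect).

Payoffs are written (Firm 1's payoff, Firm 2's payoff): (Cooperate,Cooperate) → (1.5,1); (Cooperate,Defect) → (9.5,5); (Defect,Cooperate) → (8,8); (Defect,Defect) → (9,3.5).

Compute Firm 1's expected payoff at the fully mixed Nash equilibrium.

First find q, the probability Firm 2 plays Cooperate, from Firm 1's indifference between Cooperate and Defect: 1.5q + 9.5(1−q) = 8q + 9(1−q), giving q = 1/14.
Since Firm 1 is indifferent in equilibrium, Firm 1's expected payoff equals the payoff from either row against (1/14, 13/14). Using Cooperate: 1.5(1/14) + 9.5(13/14) = 125/14.

125/14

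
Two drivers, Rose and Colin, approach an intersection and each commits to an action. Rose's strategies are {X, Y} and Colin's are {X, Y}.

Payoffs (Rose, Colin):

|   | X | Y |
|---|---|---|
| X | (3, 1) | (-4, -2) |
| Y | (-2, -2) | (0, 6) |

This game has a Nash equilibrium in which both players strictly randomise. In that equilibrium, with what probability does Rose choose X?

8/11

Let p be the probability that Rose plays X. In a completely mixed equilibrium, Colin must be indifferent between X and Y.
Colin's expected payoff from X is p − 2(1−p); from Y it is −2p + 6(1−p).
Setting these equal: 3p − 2 = −8p + 6, so p = 8/11.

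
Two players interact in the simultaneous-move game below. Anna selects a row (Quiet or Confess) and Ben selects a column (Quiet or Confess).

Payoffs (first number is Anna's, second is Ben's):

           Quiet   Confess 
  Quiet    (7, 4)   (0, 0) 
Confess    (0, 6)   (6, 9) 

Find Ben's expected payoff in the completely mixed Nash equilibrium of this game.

36/7

First find x, the probability Anna plays Quiet, from Ben's indifference between Quiet and Confess: 4x + 6(1−x) = 9(1−x), giving x = 3/7.
Since Ben is indifferent in equilibrium, Ben's expected payoff equals the payoff from either column against (3/7, 4/7). Using Quiet: 4(3/7) + 6(4/7) = 36/7.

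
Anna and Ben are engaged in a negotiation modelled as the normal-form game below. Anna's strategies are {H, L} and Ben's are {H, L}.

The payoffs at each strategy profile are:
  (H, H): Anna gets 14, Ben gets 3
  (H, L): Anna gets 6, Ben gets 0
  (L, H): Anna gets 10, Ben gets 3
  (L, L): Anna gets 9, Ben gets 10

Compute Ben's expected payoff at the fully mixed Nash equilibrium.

First find p, the probability Anna plays H, from Ben's indifference between H and L: 3p + 3(1−p) = 10(1−p), giving p = 7/10.
Since Ben is indifferent in equilibrium, Ben's expected payoff equals the payoff from either column against (7/10, 3/10). Using H: 3(7/10) + 3(3/10) = 3.

3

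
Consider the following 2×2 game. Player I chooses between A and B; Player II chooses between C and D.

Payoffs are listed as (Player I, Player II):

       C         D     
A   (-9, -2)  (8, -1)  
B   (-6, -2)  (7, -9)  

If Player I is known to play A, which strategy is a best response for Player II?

D

Against A, Player II earns -2 from C and -1 from D.
So D is the best response.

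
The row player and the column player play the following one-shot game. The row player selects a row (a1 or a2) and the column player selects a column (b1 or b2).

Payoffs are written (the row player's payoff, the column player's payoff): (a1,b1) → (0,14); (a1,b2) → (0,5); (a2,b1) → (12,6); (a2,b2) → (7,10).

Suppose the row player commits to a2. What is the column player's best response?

Against a2, the column player earns 6 from b1 and 10 from b2.
So b2 is the best response.

b2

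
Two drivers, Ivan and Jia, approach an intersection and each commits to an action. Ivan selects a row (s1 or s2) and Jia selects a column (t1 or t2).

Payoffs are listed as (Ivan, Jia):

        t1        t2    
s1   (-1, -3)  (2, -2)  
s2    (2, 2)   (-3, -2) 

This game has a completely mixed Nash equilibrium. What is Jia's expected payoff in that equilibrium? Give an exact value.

-2

First find x, the probability Ivan plays s1, from Jia's indifference between t1 and t2: −3x + 2(1−x) = −2x − 2(1−x), giving x = 4/5.
Since Jia is indifferent in equilibrium, Jia's expected payoff equals the payoff from either column against (4/5, 1/5). Using t1: −3(4/5) + 2(1/5) = -2.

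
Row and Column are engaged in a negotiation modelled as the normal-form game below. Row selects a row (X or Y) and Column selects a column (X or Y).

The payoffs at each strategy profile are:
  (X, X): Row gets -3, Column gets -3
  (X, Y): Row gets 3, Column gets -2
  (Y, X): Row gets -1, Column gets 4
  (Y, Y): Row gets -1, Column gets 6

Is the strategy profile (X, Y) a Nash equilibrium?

Yes

At (X, Y), Row earns 3; switching to Y would give -1, so Row has no profitable deviation.
Column earns -2; switching to X would give -3, so Column has no profitable deviation.
Neither player can gain by a unilateral deviation, so this profile is a Nash equilibrium.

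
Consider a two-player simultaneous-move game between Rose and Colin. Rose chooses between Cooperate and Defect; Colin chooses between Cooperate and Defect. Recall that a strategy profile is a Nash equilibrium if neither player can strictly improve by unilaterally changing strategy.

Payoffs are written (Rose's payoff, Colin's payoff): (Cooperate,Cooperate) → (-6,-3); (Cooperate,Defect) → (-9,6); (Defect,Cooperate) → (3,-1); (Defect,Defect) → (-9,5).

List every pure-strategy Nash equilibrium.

(Cooperate, Cooperate): Rose prefers Defect (3 > -6); Colin prefers Defect (6 > -3) — not an equilibrium.
(Cooperate, Defect): Rose gets -9 ≥ -9 from Defect, and Colin gets 6 ≥ -3 from Cooperate — Nash equilibrium.
(Defect, Cooperate): Colin prefers Defect (5 > -1) — not an equilibrium.
(Defect, Defect): Rose gets -9 ≥ -9 from Cooperate, and Colin gets 5 ≥ -1 from Cooperate — Nash equilibrium.

(Cooperate, Defect) and (Defect, Defect)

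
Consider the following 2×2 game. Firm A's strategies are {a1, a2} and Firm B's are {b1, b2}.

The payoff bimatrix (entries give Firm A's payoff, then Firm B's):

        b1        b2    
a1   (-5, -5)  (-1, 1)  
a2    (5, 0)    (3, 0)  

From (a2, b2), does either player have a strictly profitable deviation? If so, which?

Neither

Firm A at (a2, b2) earns 3; deviating to a1 yields -1 — not better.
Firm B earns 0; deviating to b1 yields 0 — not better.
Neither player can strictly improve; the profile is a Nash equilibrium.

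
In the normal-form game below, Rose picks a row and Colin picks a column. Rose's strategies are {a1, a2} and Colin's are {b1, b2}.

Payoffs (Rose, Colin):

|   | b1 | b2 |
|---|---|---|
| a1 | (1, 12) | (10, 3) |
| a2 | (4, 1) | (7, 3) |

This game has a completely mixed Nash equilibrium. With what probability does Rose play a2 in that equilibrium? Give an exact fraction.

9/11

Let r be the probability that Rose plays a1. In a completely mixed equilibrium, Colin must be indifferent between b1 and b2.
Colin's expected payoff from b1 is 12r + (1−r); from b2 it is 3r + 3(1−r).
Setting these equal: 11r + 1 = 3, so r = 2/11.
Therefore Rose plays a2 with probability 1 − 2/11 = 9/11.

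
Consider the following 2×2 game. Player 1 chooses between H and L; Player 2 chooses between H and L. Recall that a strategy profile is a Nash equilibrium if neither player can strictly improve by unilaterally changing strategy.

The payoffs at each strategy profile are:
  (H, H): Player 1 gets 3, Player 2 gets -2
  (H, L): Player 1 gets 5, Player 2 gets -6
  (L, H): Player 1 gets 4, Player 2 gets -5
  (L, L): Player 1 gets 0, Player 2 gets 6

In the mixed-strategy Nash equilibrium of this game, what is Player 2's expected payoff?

-14/5

First find x, the probability Player 1 plays H, from Player 2's indifference between H and L: −2x − 5(1−x) = −6x + 6(1−x), giving x = 11/15.
Since Player 2 is indifferent in equilibrium, Player 2's expected payoff equals the payoff from either column against (11/15, 4/15). Using H: −2(11/15) − 5(4/15) = -14/5.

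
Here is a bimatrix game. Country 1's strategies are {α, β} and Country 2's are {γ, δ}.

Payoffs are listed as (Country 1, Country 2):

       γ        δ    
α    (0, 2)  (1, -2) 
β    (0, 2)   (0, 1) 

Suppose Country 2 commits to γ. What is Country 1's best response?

Against γ, Country 1 earns 0 from α and 0 from β.
So either strategy is a best response.

either — both α and β are best responses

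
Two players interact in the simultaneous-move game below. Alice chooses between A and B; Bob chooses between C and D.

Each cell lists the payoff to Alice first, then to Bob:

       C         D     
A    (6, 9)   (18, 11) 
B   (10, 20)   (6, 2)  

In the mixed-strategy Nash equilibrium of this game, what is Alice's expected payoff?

9

First find y, the probability Bob plays C, from Alice's indifference between A and B: 6y + 18(1−y) = 10y + 6(1−y), giving y = 3/4.
Since Alice is indifferent in equilibrium, Alice's expected payoff equals the payoff from either row against (3/4, 1/4). Using A: 6(3/4) + 18(1/4) = 9.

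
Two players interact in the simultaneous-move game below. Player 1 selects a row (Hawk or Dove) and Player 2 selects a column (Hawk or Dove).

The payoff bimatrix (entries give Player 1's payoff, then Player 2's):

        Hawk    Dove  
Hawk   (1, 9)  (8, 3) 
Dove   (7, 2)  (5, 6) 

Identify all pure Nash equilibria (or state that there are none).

none

(Hawk, Hawk): Player 1 prefers Dove (7 > 1) — not an equilibrium.
(Hawk, Dove): Player 2 prefers Hawk (9 > 3) — not an equilibrium.
(Dove, Hawk): Player 2 prefers Dove (6 > 2) — not an equilibrium.
(Dove, Dove): Player 1 prefers Hawk (8 > 5) — not an equilibrium.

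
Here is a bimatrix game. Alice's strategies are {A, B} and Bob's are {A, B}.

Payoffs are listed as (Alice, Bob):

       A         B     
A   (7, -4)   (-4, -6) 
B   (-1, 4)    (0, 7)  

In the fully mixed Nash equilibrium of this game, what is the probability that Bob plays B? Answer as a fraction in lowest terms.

Let q be the probability that Bob plays A. In a completely mixed equilibrium, Alice must be indifferent between A and B.
Alice's expected payoff from A is 7q − 4(1−q); from B it is −q.
Setting these equal: 11q − 4 = −q, so q = 1/3.
Therefore Bob plays B with probability 1 − 1/3 = 2/3.

2/3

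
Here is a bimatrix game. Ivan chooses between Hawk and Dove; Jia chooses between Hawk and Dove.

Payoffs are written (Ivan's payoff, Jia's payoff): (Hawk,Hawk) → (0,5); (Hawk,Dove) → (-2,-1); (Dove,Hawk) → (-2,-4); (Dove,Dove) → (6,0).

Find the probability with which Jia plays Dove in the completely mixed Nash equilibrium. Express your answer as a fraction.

Let y be the probability that Jia plays Hawk. In a completely mixed equilibrium, Ivan must be indifferent between Hawk and Dove.
Ivan's expected payoff from Hawk is −2(1−y); from Dove it is −2y + 6(1−y).
Setting these equal: 2y − 2 = −8y + 6, so y = 4/5.
Therefore Jia plays Dove with probability 1 − 4/5 = 1/5.

1/5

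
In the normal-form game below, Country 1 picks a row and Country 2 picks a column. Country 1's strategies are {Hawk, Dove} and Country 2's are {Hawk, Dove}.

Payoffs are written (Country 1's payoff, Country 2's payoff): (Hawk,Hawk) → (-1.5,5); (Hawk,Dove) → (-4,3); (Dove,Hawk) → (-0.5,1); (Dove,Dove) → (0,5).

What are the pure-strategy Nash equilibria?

(Hawk, Hawk): Country 1 prefers Dove (-0.5 > -1.5) — not an equilibrium.
(Hawk, Dove): Country 1 prefers Dove (0 > -4); Country 2 prefers Hawk (5 > 3) — not an equilibrium.
(Dove, Hawk): Country 2 prefers Dove (5 > 1) — not an equilibrium.
(Dove, Dove): Country 1 gets 0 ≥ -4 from Hawk, and Country 2 gets 5 ≥ 1 from Hawk — Nash equilibrium.

(Dove, Dove)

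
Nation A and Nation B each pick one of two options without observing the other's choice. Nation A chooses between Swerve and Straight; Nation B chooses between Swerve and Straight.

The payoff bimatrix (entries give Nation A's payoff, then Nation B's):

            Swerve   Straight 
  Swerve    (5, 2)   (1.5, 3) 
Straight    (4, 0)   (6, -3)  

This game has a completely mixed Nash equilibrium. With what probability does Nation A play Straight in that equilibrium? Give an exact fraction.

1/4

Let r be the probability that Nation A plays Swerve. In a completely mixed equilibrium, Nation B must be indifferent between Swerve and Straight.
Nation B's expected payoff from Swerve is 2r; from Straight it is 3r − 3(1−r).
Setting these equal: 2r = 6r − 3, so r = 3/4.
Therefore Nation A plays Straight with probability 1 − 3/4 = 1/4.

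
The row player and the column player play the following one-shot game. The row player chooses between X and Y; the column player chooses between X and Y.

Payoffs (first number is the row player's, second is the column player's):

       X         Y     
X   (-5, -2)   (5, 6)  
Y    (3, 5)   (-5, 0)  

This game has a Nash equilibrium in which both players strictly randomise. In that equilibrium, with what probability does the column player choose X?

Let y be the probability that the column player plays X. In a completely mixed equilibrium, the row player must be indifferent between X and Y.
The row player's expected payoff from X is −5y + 5(1−y); from Y it is 3y − 5(1−y).
Setting these equal: −10y + 5 = 8y − 5, so y = 5/9.

5/9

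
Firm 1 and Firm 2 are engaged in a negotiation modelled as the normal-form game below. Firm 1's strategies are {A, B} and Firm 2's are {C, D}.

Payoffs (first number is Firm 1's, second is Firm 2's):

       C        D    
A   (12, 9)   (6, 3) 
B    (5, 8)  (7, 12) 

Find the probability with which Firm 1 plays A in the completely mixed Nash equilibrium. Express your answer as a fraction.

2/5

Let x be the probability that Firm 1 plays A. In a completely mixed equilibrium, Firm 2 must be indifferent between C and D.
Firm 2's expected payoff from C is 9x + 8(1−x); from D it is 3x + 12(1−x).
Setting these equal: x + 8 = −9x + 12, so x = 2/5.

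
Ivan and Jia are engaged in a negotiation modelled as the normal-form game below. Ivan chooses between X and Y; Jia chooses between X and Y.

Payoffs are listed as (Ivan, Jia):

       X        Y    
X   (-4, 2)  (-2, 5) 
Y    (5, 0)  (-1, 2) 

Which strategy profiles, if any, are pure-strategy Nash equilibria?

(X, X): Ivan prefers Y (5 > -4); Jia prefers Y (5 > 2) — not an equilibrium.
(X, Y): Ivan prefers Y (-1 > -2) — not an equilibrium.
(Y, X): Jia prefers Y (2 > 0) — not an equilibrium.
(Y, Y): Ivan gets -1 ≥ -2 from X, and Jia gets 2 ≥ 0 from X — Nash equilibrium.

(Y, Y)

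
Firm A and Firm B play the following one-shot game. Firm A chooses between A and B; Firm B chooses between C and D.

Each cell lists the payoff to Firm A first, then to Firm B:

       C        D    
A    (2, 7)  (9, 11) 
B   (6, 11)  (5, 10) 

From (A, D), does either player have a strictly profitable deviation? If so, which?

Firm A at (A, D) earns 9; deviating to B yields 5 — not better.
Firm B earns 11; deviating to C yields 7 — not better.
Neither player can strictly improve; the profile is a Nash equilibrium.

Neither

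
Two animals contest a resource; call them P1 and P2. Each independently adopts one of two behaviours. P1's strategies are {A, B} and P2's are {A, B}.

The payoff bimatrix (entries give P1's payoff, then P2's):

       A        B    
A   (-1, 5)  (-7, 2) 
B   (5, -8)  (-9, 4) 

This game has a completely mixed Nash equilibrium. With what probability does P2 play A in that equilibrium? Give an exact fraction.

1/4

Let c be the probability that P2 plays A. In a completely mixed equilibrium, P1 must be indifferent between A and B.
P1's expected payoff from A is −c − 7(1−c); from B it is 5c − 9(1−c).
Setting these equal: 6c − 7 = 14c − 9, so c = 1/4.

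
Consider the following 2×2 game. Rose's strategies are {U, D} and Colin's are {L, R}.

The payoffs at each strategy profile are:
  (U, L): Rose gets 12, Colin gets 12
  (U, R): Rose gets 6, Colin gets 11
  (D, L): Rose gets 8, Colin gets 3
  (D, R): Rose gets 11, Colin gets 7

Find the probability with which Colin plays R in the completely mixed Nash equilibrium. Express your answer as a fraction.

4/9

Let c be the probability that Colin plays L. In a completely mixed equilibrium, Rose must be indifferent between U and D.
Rose's expected payoff from U is 12c + 6(1−c); from D it is 8c + 11(1−c).
Setting these equal: 6c + 6 = −3c + 11, so c = 5/9.
Therefore Colin plays R with probability 1 − 5/9 = 4/9.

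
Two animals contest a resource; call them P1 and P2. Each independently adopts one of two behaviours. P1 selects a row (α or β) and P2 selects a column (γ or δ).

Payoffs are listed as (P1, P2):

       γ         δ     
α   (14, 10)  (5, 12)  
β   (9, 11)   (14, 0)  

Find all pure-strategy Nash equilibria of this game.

none

(α, γ): P2 prefers δ (12 > 10) — not an equilibrium.
(α, δ): P1 prefers β (14 > 5) — not an equilibrium.
(β, γ): P1 prefers α (14 > 9) — not an equilibrium.
(β, δ): P2 prefers γ (11 > 0) — not an equilibrium.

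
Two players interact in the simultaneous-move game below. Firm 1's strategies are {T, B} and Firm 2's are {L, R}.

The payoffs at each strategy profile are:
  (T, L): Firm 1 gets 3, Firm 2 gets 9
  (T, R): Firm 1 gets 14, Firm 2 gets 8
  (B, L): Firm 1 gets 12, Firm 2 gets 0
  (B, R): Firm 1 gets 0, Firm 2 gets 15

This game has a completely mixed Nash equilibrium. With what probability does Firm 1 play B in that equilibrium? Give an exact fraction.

Let r be the probability that Firm 1 plays T. In a completely mixed equilibrium, Firm 2 must be indifferent between L and R.
Firm 2's expected payoff from L is 9r; from R it is 8r + 15(1−r).
Setting these equal: 9r = −7r + 15, so r = 15/16.
Therefore Firm 1 plays B with probability 1 − 15/16 = 1/16.

1/16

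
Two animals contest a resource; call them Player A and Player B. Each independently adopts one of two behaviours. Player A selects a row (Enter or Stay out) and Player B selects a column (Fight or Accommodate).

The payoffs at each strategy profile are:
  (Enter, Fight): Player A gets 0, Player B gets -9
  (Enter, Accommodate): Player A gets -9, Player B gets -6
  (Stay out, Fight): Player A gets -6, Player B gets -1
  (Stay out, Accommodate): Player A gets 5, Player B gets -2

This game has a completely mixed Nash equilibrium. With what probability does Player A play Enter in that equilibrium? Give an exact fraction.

Let r be the probability that Player A plays Enter. In a completely mixed equilibrium, Player B must be indifferent between Fight and Accommodate.
Player B's expected payoff from Fight is −9r − (1−r); from Accommodate it is −6r − 2(1−r).
Setting these equal: −8r − 1 = −4r − 2, so r = 1/4.

1/4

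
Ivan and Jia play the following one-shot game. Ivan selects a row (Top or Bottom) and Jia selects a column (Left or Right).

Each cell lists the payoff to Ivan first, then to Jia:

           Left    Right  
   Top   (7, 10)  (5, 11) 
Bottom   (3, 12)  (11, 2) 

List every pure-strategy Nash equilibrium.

none

(Top, Left): Jia prefers Right (11 > 10) — not an equilibrium.
(Top, Right): Ivan prefers Bottom (11 > 5) — not an equilibrium.
(Bottom, Left): Ivan prefers Top (7 > 3) — not an equilibrium.
(Bottom, Right): Jia prefers Left (12 > 2) — not an equilibrium.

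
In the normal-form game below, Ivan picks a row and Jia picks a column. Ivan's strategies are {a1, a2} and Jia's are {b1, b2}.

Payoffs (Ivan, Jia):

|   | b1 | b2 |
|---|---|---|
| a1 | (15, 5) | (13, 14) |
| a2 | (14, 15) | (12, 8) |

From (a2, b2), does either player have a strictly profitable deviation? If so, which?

Both

Ivan at (a2, b2) earns 12; deviating to a1 yields 13 — a strict improvement.
Jia earns 8; deviating to b1 yields 15 — a strict improvement.
Both Ivan and Jia have strictly profitable deviations.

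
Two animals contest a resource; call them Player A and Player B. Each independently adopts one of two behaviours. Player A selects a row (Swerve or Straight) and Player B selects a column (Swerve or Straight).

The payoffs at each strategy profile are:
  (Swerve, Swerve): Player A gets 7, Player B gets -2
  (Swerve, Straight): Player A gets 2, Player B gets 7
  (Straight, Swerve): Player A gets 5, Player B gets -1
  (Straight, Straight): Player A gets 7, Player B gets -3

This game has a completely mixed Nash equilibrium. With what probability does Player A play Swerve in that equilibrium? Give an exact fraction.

Let p be the probability that Player A plays Swerve. In a completely mixed equilibrium, Player B must be indifferent between Swerve and Straight.
Player B's expected payoff from Swerve is −2p − (1−p); from Straight it is 7p − 3(1−p).
Setting these equal: −p − 1 = 10p − 3, so p = 2/11.

2/11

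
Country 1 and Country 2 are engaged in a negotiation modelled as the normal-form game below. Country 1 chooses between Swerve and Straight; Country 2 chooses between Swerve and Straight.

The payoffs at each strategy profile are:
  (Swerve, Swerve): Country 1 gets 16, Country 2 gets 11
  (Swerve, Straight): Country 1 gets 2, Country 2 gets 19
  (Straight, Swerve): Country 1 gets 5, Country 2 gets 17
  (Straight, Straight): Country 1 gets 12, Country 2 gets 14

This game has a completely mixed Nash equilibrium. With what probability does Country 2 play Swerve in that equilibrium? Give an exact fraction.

10/21

Let c be the probability that Country 2 plays Swerve. In a completely mixed equilibrium, Country 1 must be indifferent between Swerve and Straight.
Country 1's expected payoff from Swerve is 16c + 2(1−c); from Straight it is 5c + 12(1−c).
Setting these equal: 14c + 2 = −7c + 12, so c = 10/21.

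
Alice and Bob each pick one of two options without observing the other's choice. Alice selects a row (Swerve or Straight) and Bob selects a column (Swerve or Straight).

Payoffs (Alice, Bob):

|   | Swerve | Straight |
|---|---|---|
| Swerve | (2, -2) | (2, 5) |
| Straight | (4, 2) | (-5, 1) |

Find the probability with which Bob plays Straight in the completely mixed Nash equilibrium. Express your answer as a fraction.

Let c be the probability that Bob plays Swerve. In a completely mixed equilibrium, Alice must be indifferent between Swerve and Straight.
Alice's expected payoff from Swerve is 2c + 2(1−c); from Straight it is 4c − 5(1−c).
Setting these equal: 2 = 9c − 5, so c = 7/9.
Therefore Bob plays Straight with probability 1 − 7/9 = 2/9.

2/9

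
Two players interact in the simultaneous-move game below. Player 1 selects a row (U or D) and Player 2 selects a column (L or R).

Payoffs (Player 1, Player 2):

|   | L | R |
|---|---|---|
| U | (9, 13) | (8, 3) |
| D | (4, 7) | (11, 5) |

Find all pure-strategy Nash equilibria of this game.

(U, L): Player 1 gets 9 ≥ 4 from D, and Player 2 gets 13 ≥ 3 from R — Nash equilibrium.
(U, R): Player 1 prefers D (11 > 8); Player 2 prefers L (13 > 3) — not an equilibrium.
(D, L): Player 1 prefers U (9 > 4) — not an equilibrium.
(D, R): Player 2 prefers L (7 > 5) — not an equilibrium.

(U, L)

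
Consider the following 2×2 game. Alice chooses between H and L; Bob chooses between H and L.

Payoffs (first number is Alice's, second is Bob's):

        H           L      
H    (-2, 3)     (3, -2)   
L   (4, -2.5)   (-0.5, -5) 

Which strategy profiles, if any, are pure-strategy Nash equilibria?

(H, H): Alice prefers L (4 > -2) — not an equilibrium.
(H, L): Bob prefers H (3 > -2) — not an equilibrium.
(L, H): Alice gets 4 ≥ -2 from H, and Bob gets -2.5 ≥ -5 from L — Nash equilibrium.
(L, L): Alice prefers H (3 > -0.5); Bob prefers H (-2.5 > -5) — not an equilibrium.

(L, H)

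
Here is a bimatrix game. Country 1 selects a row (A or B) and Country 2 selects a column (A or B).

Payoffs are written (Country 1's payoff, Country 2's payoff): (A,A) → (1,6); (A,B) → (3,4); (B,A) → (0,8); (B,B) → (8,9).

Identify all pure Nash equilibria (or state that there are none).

(A, A) and (B, B)

(A, A): Country 1 gets 1 ≥ 0 from B, and Country 2 gets 6 ≥ 4 from B — Nash equilibrium.
(A, B): Country 1 prefers B (8 > 3); Country 2 prefers A (6 > 4) — not an equilibrium.
(B, A): Country 1 prefers A (1 > 0); Country 2 prefers B (9 > 8) — not an equilibrium.
(B, B): Country 1 gets 8 ≥ 3 from A, and Country 2 gets 9 ≥ 8 from A — Nash equilibrium.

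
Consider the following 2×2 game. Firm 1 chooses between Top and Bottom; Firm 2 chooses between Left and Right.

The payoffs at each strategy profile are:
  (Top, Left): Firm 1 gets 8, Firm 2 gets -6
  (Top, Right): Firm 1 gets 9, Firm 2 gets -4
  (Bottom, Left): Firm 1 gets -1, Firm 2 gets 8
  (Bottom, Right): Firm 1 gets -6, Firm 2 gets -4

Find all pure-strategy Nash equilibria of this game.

(Top, Left): Firm 2 prefers Right (-4 > -6) — not an equilibrium.
(Top, Right): Firm 1 gets 9 ≥ -6 from Bottom, and Firm 2 gets -4 ≥ -6 from Left — Nash equilibrium.
(Bottom, Left): Firm 1 prefers Top (8 > -1) — not an equilibrium.
(Bottom, Right): Firm 1 prefers Top (9 > -6); Firm 2 prefers Left (8 > -4) — not an equilibrium.

(Top, Right)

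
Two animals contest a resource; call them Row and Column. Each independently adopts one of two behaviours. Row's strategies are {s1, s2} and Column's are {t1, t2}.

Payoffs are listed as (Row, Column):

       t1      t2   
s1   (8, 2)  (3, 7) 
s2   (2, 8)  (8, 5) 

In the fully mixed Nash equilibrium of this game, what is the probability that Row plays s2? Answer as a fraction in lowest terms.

Let p be the probability that Row plays s1. In a completely mixed equilibrium, Column must be indifferent between t1 and t2.
Column's expected payoff from t1 is 2p + 8(1−p); from t2 it is 7p + 5(1−p).
Setting these equal: −6p + 8 = 2p + 5, so p = 3/8.
Therefore Row plays s2 with probability 1 − 3/8 = 5/8.

5/8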